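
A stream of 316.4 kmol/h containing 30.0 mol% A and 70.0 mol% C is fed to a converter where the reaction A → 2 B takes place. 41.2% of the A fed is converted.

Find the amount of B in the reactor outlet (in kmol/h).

A reacted = 0.412 × 94.92 = 39.11 kmol/h; ν_A = −1, so ξ = 39.11/1 = 39.11 kmol/h.
Outlet amounts (n = n₀ + ν ξ):
  A: 94.92 − 1(39.11) = 55.81
  B: 0 + 2(39.11) = 78.21
  C: 221.5 (inert)

78.2 kmol/h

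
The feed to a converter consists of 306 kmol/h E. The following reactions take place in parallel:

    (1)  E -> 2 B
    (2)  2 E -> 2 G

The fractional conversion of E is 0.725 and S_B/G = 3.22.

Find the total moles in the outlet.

443 kmol/h

Conversion of E: E consumed = 0.725 × 306 = 221.8 kmol/h = 1ξ₁ + 2ξ₂.
Selectivity: 2ξ₁ / (2ξ₂) = 3.22 → ξ₁ = 3.22 ξ₂.
Substitute: (1·3.22 + 2) ξ₂ = 221.8 → ξ₂ = 42.5 kmol/h, ξ₁ = 136.8 kmol/h.
Outlet amounts (n = n₀ + Σ ν·ξ):
  E: 306 − 1(136.8) − 2(42.5) = 84.15
  B: 0 + 2(136.8) = 273.7
  G: 0 + 2(42.5) = 85
Total out = 84.15 + 273.7 + 85 = 442.9 kmol/h.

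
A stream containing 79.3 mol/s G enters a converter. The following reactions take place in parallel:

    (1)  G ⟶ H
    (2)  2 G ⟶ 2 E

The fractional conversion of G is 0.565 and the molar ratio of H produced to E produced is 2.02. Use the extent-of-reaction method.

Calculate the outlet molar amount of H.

30 mol/s

Conversion of G: G consumed = 0.565 × 79.3 = 44.8 mol/s = 1ξ₁ + 2ξ₂.
Selectivity: 1ξ₁ / (2ξ₂) = 2.02 → ξ₁ = 4.04 ξ₂.
Substitute: (1·4.04 + 2) ξ₂ = 44.8 → ξ₂ = 7.418 mol/s, ξ₁ = 29.97 mol/s.
Outlet amounts (n = n₀ + Σ ν·ξ):
  G: 79.3 − 1(29.97) − 2(7.418) = 34.5
  H: 0 + 1(29.97) = 29.97
  E: 0 + 2(7.418) = 14.84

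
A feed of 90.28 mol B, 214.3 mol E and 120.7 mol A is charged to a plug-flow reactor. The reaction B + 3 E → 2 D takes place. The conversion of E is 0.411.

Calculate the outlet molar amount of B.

60.9 mol

E reacted = 0.411 × 214.3 = 88.08 mol; ν_E = −3, so ξ = 88.08/3 = 29.36 mol.
Outlet amounts (n = n₀ + ν ξ):
  B: 90.28 − 1(29.36) = 60.92
  E: 214.3 − 3(29.36) = 126.2
  D: 0 + 2(29.36) = 58.72
  A: 120.7 (inert)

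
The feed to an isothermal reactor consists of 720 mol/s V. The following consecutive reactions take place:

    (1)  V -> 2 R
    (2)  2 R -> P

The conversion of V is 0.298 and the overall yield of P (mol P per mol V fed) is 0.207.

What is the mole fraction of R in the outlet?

0.167

Conversion of V: V consumed = 1ξ₁ = 0.298 × 720 → ξ₁ = 214.6 mol/s.
Yield of P: 1ξ₂ / 720 = 0.207 → ξ₂ = 149 mol/s.
Outlet amounts (n = n₀ + Σ ν·ξ):
  V: 720 − 1(214.6) = 505.4
  R: 0 + 2(214.6) − 2(149) = 131
  P: 0 + 1(149) = 149
Total out = 785.5 mol/s; y_R = 131 / 785.5 = 0.1668.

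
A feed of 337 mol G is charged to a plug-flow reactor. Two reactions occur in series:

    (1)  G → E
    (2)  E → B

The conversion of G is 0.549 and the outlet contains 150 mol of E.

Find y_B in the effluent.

0.104

Conversion of G: G consumed = 1ξ₁ = 0.549 × 337 → ξ₁ = 185 mol.
E balance: n_E = 0 + 1ξ₁ − 1ξ₂ = 150 → ξ₂ = (1·185 − 150)/1 = 35.01 mol.
Outlet amounts (n = n₀ + Σ ν·ξ):
  G: 337 − 1(185) = 152
  E: 0 + 1(185) − 1(35.01) = 150
  B: 0 + 1(35.01) = 35.01
Total out = 337 mol; y_B = 35.01 / 337 = 0.1039.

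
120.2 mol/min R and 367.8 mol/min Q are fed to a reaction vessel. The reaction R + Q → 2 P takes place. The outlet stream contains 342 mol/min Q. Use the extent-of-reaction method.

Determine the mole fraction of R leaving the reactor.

For Q: n = n₀ − 1ξ → 342 = 367.8 − 1ξ, giving ξ = 25.8 mol/min.
Outlet amounts (n = n₀ + ν ξ):
  R: 120.2 − 1(25.8) = 94.4
  Q: 367.8 − 1(25.8) = 342
  P: 0 + 2(25.8) = 51.6
Total out = 488 mol/min; y_R = 94.4 / 488 = 0.1934.

0.193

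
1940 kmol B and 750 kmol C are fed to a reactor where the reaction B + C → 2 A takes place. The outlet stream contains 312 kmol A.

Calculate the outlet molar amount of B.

1780 kmol

For A: n = n₀ + 2ξ → 312 = 0 + 2ξ, giving ξ = 156 kmol.
Outlet amounts (n = n₀ + ν ξ):
  B: 1940 − 1(156) = 1784
  C: 750 − 1(156) = 594
  A: 0 + 2(156) = 312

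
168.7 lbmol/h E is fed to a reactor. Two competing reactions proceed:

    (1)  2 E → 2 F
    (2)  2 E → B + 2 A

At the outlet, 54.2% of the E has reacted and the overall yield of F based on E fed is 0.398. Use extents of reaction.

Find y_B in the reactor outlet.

0.0672

Yield of F: 2ξ₁ / 168.7 = 0.398 → ξ₁ = 33.57 lbmol/h.
Conversion of E: 2ξ₁ + 2ξ₂ = 0.542 × 168.7 = 91.44 → ξ₂ = 12.15 lbmol/h.
Outlet amounts (n = n₀ + Σ ν·ξ):
  E: 168.7 − 2(33.57) − 2(12.15) = 77.26
  F: 0 + 2(33.57) = 67.14
  B: 0 + 1(12.15) = 12.15
  A: 0 + 2(12.15) = 24.29
Total out = 180.8 lbmol/h; y_B = 12.15 / 180.8 = 0.06716.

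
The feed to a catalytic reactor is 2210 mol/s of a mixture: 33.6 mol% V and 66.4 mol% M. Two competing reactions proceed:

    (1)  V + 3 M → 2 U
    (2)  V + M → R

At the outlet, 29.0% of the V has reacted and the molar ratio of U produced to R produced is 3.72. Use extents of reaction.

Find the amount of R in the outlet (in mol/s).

75.3 mol/s

Conversion of V: V consumed = 0.29 × 742.6 = 215.3 mol/s = 1ξ₁ + 1ξ₂.
Selectivity: 2ξ₁ / (1ξ₂) = 3.72 → ξ₁ = 1.86 ξ₂.
Substitute: (1·1.86 + 1) ξ₂ = 215.3 → ξ₂ = 75.29 mol/s, ξ₁ = 140 mol/s.
Outlet amounts (n = n₀ + Σ ν·ξ):
  V: 742.6 − 1(140) − 1(75.29) = 527.2
  M: 1467 − 3(140) − 1(75.29) = 972
  U: 0 + 2(140) = 280.1
  R: 0 + 1(75.29) = 75.29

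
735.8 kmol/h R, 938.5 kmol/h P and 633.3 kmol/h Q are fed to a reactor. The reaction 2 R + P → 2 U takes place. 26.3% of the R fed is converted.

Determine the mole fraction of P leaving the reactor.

0.381

R reacted = 0.263 × 735.8 = 193.5 kmol/h; ν_R = −2, so ξ = 193.5/2 = 96.76 kmol/h.
Outlet amounts (n = n₀ + ν ξ):
  R: 735.8 − 2(96.76) = 542.3
  P: 938.5 − 1(96.76) = 841.7
  U: 0 + 2(96.76) = 193.5
  Q: 633.3 (inert)
Total out = 2211 kmol/h; y_P = 841.7 / 2211 = 0.3807.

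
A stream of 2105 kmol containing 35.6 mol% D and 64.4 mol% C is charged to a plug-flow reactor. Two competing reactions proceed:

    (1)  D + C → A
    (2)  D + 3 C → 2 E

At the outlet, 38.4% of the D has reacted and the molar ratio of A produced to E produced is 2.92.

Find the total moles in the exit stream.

Conversion of D: D consumed = 0.384 × 749.4 = 287.8 kmol = 1ξ₁ + 1ξ₂.
Selectivity: 1ξ₁ / (2ξ₂) = 2.92 → ξ₁ = 5.84 ξ₂.
Substitute: (1·5.84 + 1) ξ₂ = 287.8 → ξ₂ = 42.07 kmol, ξ₁ = 245.7 kmol.
Outlet amounts (n = n₀ + Σ ν·ξ):
  D: 749.4 − 1(245.7) − 1(42.07) = 461.6
  C: 1356 − 1(245.7) − 3(42.07) = 983.7
  A: 0 + 1(245.7) = 245.7
  E: 0 + 2(42.07) = 84.14
Total out = 461.6 + 983.7 + 245.7 + 84.14 = 1775 kmol.

1780 kmol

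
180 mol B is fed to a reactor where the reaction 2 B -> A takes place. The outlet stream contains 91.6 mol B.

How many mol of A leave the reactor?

44.2 mol

For B: n = n₀ − 2ξ → 91.6 = 180 − 2ξ, giving ξ = 44.2 mol.
Outlet amounts (n = n₀ + ν ξ):
  B: 180 − 2(44.2) = 91.6
  A: 0 + 1(44.2) = 44.2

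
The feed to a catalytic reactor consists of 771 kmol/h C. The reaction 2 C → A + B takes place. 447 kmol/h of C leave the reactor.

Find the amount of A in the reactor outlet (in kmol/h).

162 kmol/h

For C: n = n₀ − 2ξ → 447 = 771 − 2ξ, giving ξ = 162 kmol/h.
Outlet amounts (n = n₀ + ν ξ):
  C: 771 − 2(162) = 447
  A: 0 + 1(162) = 162
  B: 0 + 1(162) = 162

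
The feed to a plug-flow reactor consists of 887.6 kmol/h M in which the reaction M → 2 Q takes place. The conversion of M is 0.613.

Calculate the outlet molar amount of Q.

1090 kmol/h

M reacted = 0.613 × 887.6 = 544.1 kmol/h; ν_M = −1, so ξ = 544.1/1 = 544.1 kmol/h.
Outlet amounts (n = n₀ + ν ξ):
  M: 887.6 − 1(544.1) = 343.5
  Q: 0 + 2(544.1) = 1088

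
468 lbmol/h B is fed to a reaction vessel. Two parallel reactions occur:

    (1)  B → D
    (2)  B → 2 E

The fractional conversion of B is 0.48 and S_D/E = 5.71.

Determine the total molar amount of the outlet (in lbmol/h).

Conversion of B: B consumed = 0.48 × 468 = 224.6 lbmol/h = 1ξ₁ + 1ξ₂.
Selectivity: 1ξ₁ / (2ξ₂) = 5.71 → ξ₁ = 11.42 ξ₂.
Substitute: (1·11.42 + 1) ξ₂ = 224.6 → ξ₂ = 18.09 lbmol/h, ξ₁ = 206.6 lbmol/h.
Outlet amounts (n = n₀ + Σ ν·ξ):
  B: 468 − 1(206.6) − 1(18.09) = 243.4
  D: 0 + 1(206.6) = 206.6
  E: 0 + 2(18.09) = 36.17
Total out = 243.4 + 206.6 + 36.17 = 486.1 lbmol/h.

486 lbmol/h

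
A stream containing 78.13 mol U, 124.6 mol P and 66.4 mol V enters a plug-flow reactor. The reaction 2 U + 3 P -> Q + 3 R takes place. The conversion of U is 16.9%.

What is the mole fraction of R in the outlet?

0.0754

U reacted = 0.169 × 78.13 = 13.2 mol; ν_U = −2, so ξ = 13.2/2 = 6.602 mol.
Outlet amounts (n = n₀ + ν ξ):
  U: 78.13 − 2(6.602) = 64.93
  P: 124.6 − 3(6.602) = 104.8
  Q: 0 + 1(6.602) = 6.602
  R: 0 + 3(6.602) = 19.81
  V: 66.4 (inert)
Total out = 262.5 mol; y_R = 19.81 / 262.5 = 0.07544.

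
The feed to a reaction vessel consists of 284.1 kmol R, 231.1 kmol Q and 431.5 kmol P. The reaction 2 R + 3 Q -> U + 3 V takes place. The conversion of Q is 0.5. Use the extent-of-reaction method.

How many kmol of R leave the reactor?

207 kmol

Q reacted = 0.5 × 231.1 = 115.5 kmol; ν_Q = −3, so ξ = 115.5/3 = 38.52 kmol.
Outlet amounts (n = n₀ + ν ξ):
  R: 284.1 − 2(38.52) = 207.1
  Q: 231.1 − 3(38.52) = 115.5
  U: 0 + 1(38.52) = 38.52
  V: 0 + 3(38.52) = 115.5
  P: 431.5 (inert)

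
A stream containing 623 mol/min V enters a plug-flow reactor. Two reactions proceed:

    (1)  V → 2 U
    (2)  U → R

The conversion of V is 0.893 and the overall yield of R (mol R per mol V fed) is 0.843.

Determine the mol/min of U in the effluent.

587 mol/min

Conversion of V: V consumed = 1ξ₁ = 0.893 × 623 → ξ₁ = 556.3 mol/min.
Yield of R: 1ξ₂ / 623 = 0.843 → ξ₂ = 525.2 mol/min.
Outlet amounts (n = n₀ + Σ ν·ξ):
  V: 623 − 1(556.3) = 66.66
  U: 0 + 2(556.3) − 1(525.2) = 587.5
  R: 0 + 1(525.2) = 525.2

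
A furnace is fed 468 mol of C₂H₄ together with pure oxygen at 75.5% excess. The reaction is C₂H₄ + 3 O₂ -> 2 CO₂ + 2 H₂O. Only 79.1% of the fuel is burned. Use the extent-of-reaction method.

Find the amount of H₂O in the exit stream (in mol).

740 mol

Stoichiometric O₂ = 3 × 468 = 1404 mol; O₂ fed = 1404 × 1.755 = 2464 mol.
Fuel reacted = 0.791 × 468 → ξ = 370.2 mol.
Outlet (n = n₀ + ν ξ):
  C₂H₄: 468 − 1(370.2) = 97.81
  O₂: 2464 − 3(370.2) = 1353
  CO₂: 0 + 2(370.2) = 740.4
  H₂O: 0 + 2(370.2) = 740.4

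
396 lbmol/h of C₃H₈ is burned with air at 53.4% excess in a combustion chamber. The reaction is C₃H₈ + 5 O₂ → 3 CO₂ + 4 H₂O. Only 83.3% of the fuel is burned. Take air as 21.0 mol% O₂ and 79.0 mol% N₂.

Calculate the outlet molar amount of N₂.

Stoichiometric O₂ = 5 × 396 = 1980 lbmol/h; O₂ fed = 1980 × 1.534 = 3037 lbmol/h.
N₂ fed = 3037 × 79/21 = 11430 lbmol/h.
Fuel reacted = 0.833 × 396 → ξ = 329.9 lbmol/h.
Outlet (n = n₀ + ν ξ):
  C₃H₈: 396 − 1(329.9) = 66.13
  O₂: 3037 − 5(329.9) = 1388
  N₂: 11430 (inert)
  CO₂: 0 + 3(329.9) = 989.6
  H₂O: 0 + 4(329.9) = 1319

11400 lbmol/h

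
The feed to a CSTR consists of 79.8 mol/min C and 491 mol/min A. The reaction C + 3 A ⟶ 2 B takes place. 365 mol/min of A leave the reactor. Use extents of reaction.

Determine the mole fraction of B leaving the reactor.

For A: n = n₀ − 3ξ → 365 = 491 − 3ξ, giving ξ = 42 mol/min.
Outlet amounts (n = n₀ + ν ξ):
  C: 79.8 − 1(42) = 37.8
  A: 491 − 3(42) = 365
  B: 0 + 2(42) = 84
Total out = 486.8 mol/min; y_B = 84 / 486.8 = 0.1726.

0.173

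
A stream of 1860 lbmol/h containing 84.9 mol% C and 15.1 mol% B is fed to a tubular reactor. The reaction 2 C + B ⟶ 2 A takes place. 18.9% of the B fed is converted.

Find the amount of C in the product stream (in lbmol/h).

B reacted = 0.189 × 280.9 = 53.08 lbmol/h; ν_B = −1, so ξ = 53.08/1 = 53.08 lbmol/h.
Outlet amounts (n = n₀ + ν ξ):
  C: 1579 − 2(53.08) = 1473
  B: 280.9 − 1(53.08) = 227.8
  A: 0 + 2(53.08) = 106.2

1470 lbmol/h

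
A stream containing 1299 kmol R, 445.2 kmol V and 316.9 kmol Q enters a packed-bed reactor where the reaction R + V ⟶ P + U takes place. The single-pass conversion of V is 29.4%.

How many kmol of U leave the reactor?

131 kmol

V reacted = 0.294 × 445.2 = 130.9 kmol; ν_V = −1, so ξ = 130.9/1 = 130.9 kmol.
Outlet amounts (n = n₀ + ν ξ):
  R: 1299 − 1(130.9) = 1168
  V: 445.2 − 1(130.9) = 314.3
  P: 0 + 1(130.9) = 130.9
  U: 0 + 1(130.9) = 130.9
  Q: 316.9 (inert)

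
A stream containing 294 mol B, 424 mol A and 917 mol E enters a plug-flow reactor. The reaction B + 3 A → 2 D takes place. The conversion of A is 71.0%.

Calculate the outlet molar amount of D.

A reacted = 0.71 × 424 = 301 mol; ν_A = −3, so ξ = 301/3 = 100.3 mol.
Outlet amounts (n = n₀ + ν ξ):
  B: 294 − 1(100.3) = 193.7
  A: 424 − 3(100.3) = 123
  D: 0 + 2(100.3) = 200.7
  E: 917 (inert)

201 mol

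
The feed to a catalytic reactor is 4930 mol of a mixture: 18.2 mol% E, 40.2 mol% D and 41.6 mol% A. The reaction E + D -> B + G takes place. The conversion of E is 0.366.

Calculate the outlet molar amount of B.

E reacted = 0.366 × 897.3 = 328.4 mol; ν_E = −1, so ξ = 328.4/1 = 328.4 mol.
Outlet amounts (n = n₀ + ν ξ):
  E: 897.3 − 1(328.4) = 568.9
  D: 1982 − 1(328.4) = 1653
  B: 0 + 1(328.4) = 328.4
  G: 0 + 1(328.4) = 328.4
  A: 2051 (inert)

328 mol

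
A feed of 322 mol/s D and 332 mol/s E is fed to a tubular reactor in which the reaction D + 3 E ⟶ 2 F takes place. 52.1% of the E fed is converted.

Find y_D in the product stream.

E reacted = 0.521 × 332 = 173 mol/s; ν_E = −3, so ξ = 173/3 = 57.66 mol/s.
Outlet amounts (n = n₀ + ν ξ):
  D: 322 − 1(57.66) = 264.3
  E: 332 − 3(57.66) = 159
  F: 0 + 2(57.66) = 115.3
Total out = 538.7 mol/s; y_D = 264.3 / 538.7 = 0.4907.

0.491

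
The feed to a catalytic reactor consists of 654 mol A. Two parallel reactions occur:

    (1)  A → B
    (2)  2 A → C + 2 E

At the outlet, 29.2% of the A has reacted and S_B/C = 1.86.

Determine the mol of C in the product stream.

49.5 mol

Conversion of A: A consumed = 0.292 × 654 = 191 mol = 1ξ₁ + 2ξ₂.
Selectivity: 1ξ₁ / (1ξ₂) = 1.86 → ξ₁ = 1.86 ξ₂.
Substitute: (1·1.86 + 2) ξ₂ = 191 → ξ₂ = 49.47 mol, ξ₁ = 92.02 mol.
Outlet amounts (n = n₀ + Σ ν·ξ):
  A: 654 − 1(92.02) − 2(49.47) = 463
  B: 0 + 1(92.02) = 92.02
  C: 0 + 1(49.47) = 49.47
  E: 0 + 2(49.47) = 98.95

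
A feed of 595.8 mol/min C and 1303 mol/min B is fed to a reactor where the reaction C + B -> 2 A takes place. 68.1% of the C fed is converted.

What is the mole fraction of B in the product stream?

C reacted = 0.681 × 595.8 = 405.7 mol/min; ν_C = −1, so ξ = 405.7/1 = 405.7 mol/min.
Outlet amounts (n = n₀ + ν ξ):
  C: 595.8 − 1(405.7) = 190.1
  B: 1303 − 1(405.7) = 897.3
  A: 0 + 2(405.7) = 811.5
Total out = 1899 mol/min; y_B = 897.3 / 1899 = 0.4725.

0.473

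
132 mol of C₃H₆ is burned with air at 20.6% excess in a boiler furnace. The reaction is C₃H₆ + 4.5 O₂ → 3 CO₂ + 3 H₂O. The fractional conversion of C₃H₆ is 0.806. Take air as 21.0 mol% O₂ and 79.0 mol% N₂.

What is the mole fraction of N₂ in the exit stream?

0.749

Stoichiometric O₂ = 4.5 × 132 = 594 mol; O₂ fed = 594 × 1.206 = 716.4 mol.
N₂ fed = 716.4 × 79/21 = 2695 mol.
Fuel reacted = 0.806 × 132 → ξ = 106.4 mol.
Outlet (n = n₀ + ν ξ):
  C₃H₆: 132 − 1(106.4) = 25.61
  O₂: 716.4 − 4.5(106.4) = 237.6
  N₂: 2695 (inert)
  CO₂: 0 + 3(106.4) = 319.2
  H₂O: 0 + 3(106.4) = 319.2
Total out = 3596 mol; y_N₂ = 2695 / 3596 = 0.7493.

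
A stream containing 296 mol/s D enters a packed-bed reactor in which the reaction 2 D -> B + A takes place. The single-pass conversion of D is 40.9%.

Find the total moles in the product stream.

D reacted = 0.409 × 296 = 121.1 mol/s; ν_D = −2, so ξ = 121.1/2 = 60.53 mol/s.
Outlet amounts (n = n₀ + ν ξ):
  D: 296 − 2(60.53) = 174.9
  B: 0 + 1(60.53) = 60.53
  A: 0 + 1(60.53) = 60.53
Total out = 174.9 + 60.53 + 60.53 = 296 mol/s.

296 mol/s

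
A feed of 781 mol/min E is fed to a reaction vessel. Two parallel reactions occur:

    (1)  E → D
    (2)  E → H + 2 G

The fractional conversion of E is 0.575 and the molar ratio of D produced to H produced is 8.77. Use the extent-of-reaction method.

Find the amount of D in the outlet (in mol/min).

Conversion of E: E consumed = 0.575 × 781 = 449.1 mol/min = 1ξ₁ + 1ξ₂.
Selectivity: 1ξ₁ / (1ξ₂) = 8.77 → ξ₁ = 8.77 ξ₂.
Substitute: (1·8.77 + 1) ξ₂ = 449.1 → ξ₂ = 45.96 mol/min, ξ₁ = 403.1 mol/min.
Outlet amounts (n = n₀ + Σ ν·ξ):
  E: 781 − 1(403.1) − 1(45.96) = 331.9
  D: 0 + 1(403.1) = 403.1
  H: 0 + 1(45.96) = 45.96
  G: 0 + 2(45.96) = 91.93

403 mol/min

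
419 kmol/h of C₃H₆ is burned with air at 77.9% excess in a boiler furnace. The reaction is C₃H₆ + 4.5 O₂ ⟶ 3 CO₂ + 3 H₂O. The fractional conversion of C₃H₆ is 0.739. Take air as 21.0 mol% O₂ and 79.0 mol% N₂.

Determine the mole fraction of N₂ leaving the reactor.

Stoichiometric O₂ = 4.5 × 419 = 1886 kmol/h; O₂ fed = 1886 × 1.779 = 3354 kmol/h.
N₂ fed = 3354 × 79/21 = 12620 kmol/h.
Fuel reacted = 0.739 × 419 → ξ = 309.6 kmol/h.
Outlet (n = n₀ + ν ξ):
  C₃H₆: 419 − 1(309.6) = 109.4
  O₂: 3354 − 4.5(309.6) = 1961
  N₂: 12620 (inert)
  CO₂: 0 + 3(309.6) = 928.9
  H₂O: 0 + 3(309.6) = 928.9
Total out = 16550 kmol/h; y_N₂ = 12620 / 16550 = 0.7626.

0.763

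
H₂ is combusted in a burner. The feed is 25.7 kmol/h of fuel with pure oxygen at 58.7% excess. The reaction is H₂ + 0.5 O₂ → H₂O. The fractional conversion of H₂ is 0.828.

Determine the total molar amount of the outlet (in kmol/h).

Stoichiometric O₂ = 0.5 × 25.7 = 12.85 kmol/h; O₂ fed = 12.85 × 1.587 = 20.39 kmol/h.
Fuel reacted = 0.828 × 25.7 → ξ = 21.28 kmol/h.
Outlet (n = n₀ + ν ξ):
  H₂: 25.7 − 1(21.28) = 4.42
  O₂: 20.39 − 0.5(21.28) = 9.753
  H₂O: 0 + 1(21.28) = 21.28
Total out = 4.42 + 9.753 + 21.28 = 35.45 kmol/h.

35.5 kmol/h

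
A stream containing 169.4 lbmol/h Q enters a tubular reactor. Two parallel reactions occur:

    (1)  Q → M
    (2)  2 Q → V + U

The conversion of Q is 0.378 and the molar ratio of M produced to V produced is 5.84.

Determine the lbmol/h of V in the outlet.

8.17 lbmol/h

Conversion of Q: Q consumed = 0.378 × 169.4 = 64.03 lbmol/h = 1ξ₁ + 2ξ₂.
Selectivity: 1ξ₁ / (1ξ₂) = 5.84 → ξ₁ = 5.84 ξ₂.
Substitute: (1·5.84 + 2) ξ₂ = 64.03 → ξ₂ = 8.168 lbmol/h, ξ₁ = 47.7 lbmol/h.
Outlet amounts (n = n₀ + Σ ν·ξ):
  Q: 169.4 − 1(47.7) − 2(8.168) = 105.4
  M: 0 + 1(47.7) = 47.7
  V: 0 + 1(8.168) = 8.168
  U: 0 + 1(8.168) = 8.168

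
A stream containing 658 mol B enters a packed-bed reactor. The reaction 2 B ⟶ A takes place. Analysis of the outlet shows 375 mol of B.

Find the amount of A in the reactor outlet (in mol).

For B: n = n₀ − 2ξ → 375 = 658 − 2ξ, giving ξ = 141.5 mol.
Outlet amounts (n = n₀ + ν ξ):
  B: 658 − 2(141.5) = 375
  A: 0 + 1(141.5) = 141.5

142 mol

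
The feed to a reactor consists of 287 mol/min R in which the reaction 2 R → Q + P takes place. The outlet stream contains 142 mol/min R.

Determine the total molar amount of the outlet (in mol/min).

For R: n = n₀ − 2ξ → 142 = 287 − 2ξ, giving ξ = 72.5 mol/min.
Outlet amounts (n = n₀ + ν ξ):
  R: 287 − 2(72.5) = 142
  Q: 0 + 1(72.5) = 72.5
  P: 0 + 1(72.5) = 72.5
Total out = 142 + 72.5 + 72.5 = 287 mol/min.

287 mol/min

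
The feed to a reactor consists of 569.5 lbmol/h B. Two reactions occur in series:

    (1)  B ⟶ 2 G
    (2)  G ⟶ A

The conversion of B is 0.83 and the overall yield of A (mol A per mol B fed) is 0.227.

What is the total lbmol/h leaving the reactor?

1040 lbmol/h

Conversion of B: B consumed = 1ξ₁ = 0.83 × 569.5 → ξ₁ = 472.7 lbmol/h.
Yield of A: 1ξ₂ / 569.5 = 0.227 → ξ₂ = 129.3 lbmol/h.
Outlet amounts (n = n₀ + Σ ν·ξ):
  B: 569.5 − 1(472.7) = 96.81
  G: 0 + 2(472.7) − 1(129.3) = 816.1
  A: 0 + 1(129.3) = 129.3
Total out = 96.81 + 816.1 + 129.3 = 1042 lbmol/h.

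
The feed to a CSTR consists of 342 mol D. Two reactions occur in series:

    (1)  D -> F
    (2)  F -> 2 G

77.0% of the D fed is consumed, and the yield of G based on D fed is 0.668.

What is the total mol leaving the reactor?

Conversion of D: D consumed = 1ξ₁ = 0.77 × 342 → ξ₁ = 263.3 mol.
Yield of G: 2ξ₂ / 342 = 0.668 → ξ₂ = 114.2 mol.
Outlet amounts (n = n₀ + Σ ν·ξ):
  D: 342 − 1(263.3) = 78.66
  F: 0 + 1(263.3) − 1(114.2) = 149.1
  G: 0 + 2(114.2) = 228.5
Total out = 78.66 + 149.1 + 228.5 = 456.2 mol.

456 mol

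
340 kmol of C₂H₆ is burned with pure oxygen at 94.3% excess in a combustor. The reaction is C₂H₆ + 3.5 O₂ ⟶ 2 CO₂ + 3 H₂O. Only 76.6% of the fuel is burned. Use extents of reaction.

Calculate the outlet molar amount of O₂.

Stoichiometric O₂ = 3.5 × 340 = 1190 kmol; O₂ fed = 1190 × 1.943 = 2312 kmol.
Fuel reacted = 0.766 × 340 → ξ = 260.4 kmol.
Outlet (n = n₀ + ν ξ):
  C₂H₆: 340 − 1(260.4) = 79.56
  O₂: 2312 − 3.5(260.4) = 1401
  CO₂: 0 + 2(260.4) = 520.9
  H₂O: 0 + 3(260.4) = 781.3

1400 kmol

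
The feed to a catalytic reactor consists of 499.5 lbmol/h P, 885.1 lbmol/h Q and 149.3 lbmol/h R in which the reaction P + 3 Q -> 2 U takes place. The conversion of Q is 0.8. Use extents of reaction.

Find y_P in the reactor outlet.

0.248

Q reacted = 0.8 × 885.1 = 708.1 lbmol/h; ν_Q = −3, so ξ = 708.1/3 = 236 lbmol/h.
Outlet amounts (n = n₀ + ν ξ):
  P: 499.5 − 1(236) = 263.5
  Q: 885.1 − 3(236) = 177
  U: 0 + 2(236) = 472.1
  R: 149.3 (inert)
Total out = 1062 lbmol/h; y_P = 263.5 / 1062 = 0.2481.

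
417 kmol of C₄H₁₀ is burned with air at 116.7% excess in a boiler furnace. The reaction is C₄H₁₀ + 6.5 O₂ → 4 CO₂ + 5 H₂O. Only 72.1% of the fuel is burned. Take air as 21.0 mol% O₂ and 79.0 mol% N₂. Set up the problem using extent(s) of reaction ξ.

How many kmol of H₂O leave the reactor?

Stoichiometric O₂ = 6.5 × 417 = 2710 kmol; O₂ fed = 2710 × 2.167 = 5874 kmol.
N₂ fed = 5874 × 79/21 = 22100 kmol.
Fuel reacted = 0.721 × 417 → ξ = 300.7 kmol.
Outlet (n = n₀ + ν ξ):
  C₄H₁₀: 417 − 1(300.7) = 116.3
  O₂: 5874 − 6.5(300.7) = 3919
  N₂: 22100 (inert)
  CO₂: 0 + 4(300.7) = 1203
  H₂O: 0 + 5(300.7) = 1503

1500 kmol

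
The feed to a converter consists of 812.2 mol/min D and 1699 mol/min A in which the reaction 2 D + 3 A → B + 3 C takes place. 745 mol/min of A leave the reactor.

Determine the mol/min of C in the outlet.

954 mol/min

For A: n = n₀ − 3ξ → 745 = 1699 − 3ξ, giving ξ = 318 mol/min.
Outlet amounts (n = n₀ + ν ξ):
  D: 812.2 − 2(318) = 176.2
  A: 1699 − 3(318) = 745
  B: 0 + 1(318) = 318
  C: 0 + 3(318) = 954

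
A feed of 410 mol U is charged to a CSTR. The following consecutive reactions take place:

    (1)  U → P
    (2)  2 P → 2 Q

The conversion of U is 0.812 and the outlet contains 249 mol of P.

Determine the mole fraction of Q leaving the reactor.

Conversion of U: U consumed = 1ξ₁ = 0.812 × 410 → ξ₁ = 332.9 mol.
P balance: n_P = 0 + 1ξ₁ − 2ξ₂ = 249 → ξ₂ = (1·332.9 − 249)/2 = 41.96 mol.
Outlet amounts (n = n₀ + Σ ν·ξ):
  U: 410 − 1(332.9) = 77.08
  P: 0 + 1(332.9) − 2(41.96) = 249
  Q: 0 + 2(41.96) = 83.92
Total out = 410 mol; y_Q = 83.92 / 410 = 0.2047.

0.205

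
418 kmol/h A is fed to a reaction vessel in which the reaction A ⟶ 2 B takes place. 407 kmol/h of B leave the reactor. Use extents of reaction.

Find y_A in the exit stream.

For B: n = n₀ + 2ξ → 407 = 0 + 2ξ, giving ξ = 203.5 kmol/h.
Outlet amounts (n = n₀ + ν ξ):
  A: 418 − 1(203.5) = 214.5
  B: 0 + 2(203.5) = 407
Total out = 621.5 kmol/h; y_A = 214.5 / 621.5 = 0.3451.

0.345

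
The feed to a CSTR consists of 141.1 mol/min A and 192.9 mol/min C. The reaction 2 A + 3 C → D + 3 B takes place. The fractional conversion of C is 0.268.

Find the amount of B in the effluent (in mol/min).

C reacted = 0.268 × 192.9 = 51.7 mol/min; ν_C = −3, so ξ = 51.7/3 = 17.23 mol/min.
Outlet amounts (n = n₀ + ν ξ):
  A: 141.1 − 2(17.23) = 106.6
  C: 192.9 − 3(17.23) = 141.2
  D: 0 + 1(17.23) = 17.23
  B: 0 + 3(17.23) = 51.7

51.7 mol/min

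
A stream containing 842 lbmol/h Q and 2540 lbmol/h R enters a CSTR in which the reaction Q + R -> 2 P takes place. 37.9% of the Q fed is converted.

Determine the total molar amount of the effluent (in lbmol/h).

3380 lbmol/h

Q reacted = 0.379 × 842 = 319.1 lbmol/h; ν_Q = −1, so ξ = 319.1/1 = 319.1 lbmol/h.
Outlet amounts (n = n₀ + ν ξ):
  Q: 842 − 1(319.1) = 522.9
  R: 2540 − 1(319.1) = 2221
  P: 0 + 2(319.1) = 638.2
Total out = 522.9 + 2221 + 638.2 = 3382 lbmol/h.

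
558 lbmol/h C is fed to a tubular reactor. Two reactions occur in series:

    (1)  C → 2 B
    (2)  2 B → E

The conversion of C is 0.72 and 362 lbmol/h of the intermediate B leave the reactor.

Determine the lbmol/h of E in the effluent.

Conversion of C: C consumed = 1ξ₁ = 0.72 × 558 → ξ₁ = 401.8 lbmol/h.
B balance: n_B = 0 + 2ξ₁ − 2ξ₂ = 362 → ξ₂ = (2·401.8 − 362)/2 = 220.8 lbmol/h.
Outlet amounts (n = n₀ + Σ ν·ξ):
  C: 558 − 1(401.8) = 156.2
  B: 0 + 2(401.8) − 2(220.8) = 362
  E: 0 + 1(220.8) = 220.8

221 lbmol/h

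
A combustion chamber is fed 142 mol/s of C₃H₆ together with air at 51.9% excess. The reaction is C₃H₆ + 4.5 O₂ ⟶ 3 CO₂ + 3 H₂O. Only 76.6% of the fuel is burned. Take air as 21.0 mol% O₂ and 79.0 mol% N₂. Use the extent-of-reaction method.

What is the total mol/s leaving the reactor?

4820 mol/s

Stoichiometric O₂ = 4.5 × 142 = 639 mol/s; O₂ fed = 639 × 1.519 = 970.6 mol/s.
N₂ fed = 970.6 × 79/21 = 3651 mol/s.
Fuel reacted = 0.766 × 142 → ξ = 108.8 mol/s.
Outlet (n = n₀ + ν ξ):
  C₃H₆: 142 − 1(108.8) = 33.23
  O₂: 970.6 − 4.5(108.8) = 481.2
  N₂: 3651 (inert)
  CO₂: 0 + 3(108.8) = 326.3
  H₂O: 0 + 3(108.8) = 326.3
Total out = 33.23 + 481.2 + 3651 + 326.3 + 326.3 = 4818 mol/s.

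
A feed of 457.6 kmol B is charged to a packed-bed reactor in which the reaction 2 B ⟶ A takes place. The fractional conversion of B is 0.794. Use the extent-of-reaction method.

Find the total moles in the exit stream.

276 kmol

B reacted = 0.794 × 457.6 = 363.3 kmol; ν_B = −2, so ξ = 363.3/2 = 181.7 kmol.
Outlet amounts (n = n₀ + ν ξ):
  B: 457.6 − 2(181.7) = 94.27
  A: 0 + 1(181.7) = 181.7
Total out = 94.27 + 181.7 = 275.9 kmol.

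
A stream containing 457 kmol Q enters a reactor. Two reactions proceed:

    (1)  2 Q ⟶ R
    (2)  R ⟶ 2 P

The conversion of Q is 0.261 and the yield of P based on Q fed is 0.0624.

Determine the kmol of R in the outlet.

45.4 kmol

Conversion of Q: Q consumed = 2ξ₁ = 0.261 × 457 → ξ₁ = 59.64 kmol.
Yield of P: 2ξ₂ / 457 = 0.0624 → ξ₂ = 14.26 kmol.
Outlet amounts (n = n₀ + Σ ν·ξ):
  Q: 457 − 2(59.64) = 337.7
  R: 0 + 1(59.64) − 1(14.26) = 45.38
  P: 0 + 2(14.26) = 28.52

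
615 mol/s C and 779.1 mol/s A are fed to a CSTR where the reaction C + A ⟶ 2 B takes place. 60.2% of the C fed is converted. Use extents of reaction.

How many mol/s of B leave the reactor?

C reacted = 0.602 × 615 = 370.2 mol/s; ν_C = −1, so ξ = 370.2/1 = 370.2 mol/s.
Outlet amounts (n = n₀ + ν ξ):
  C: 615 − 1(370.2) = 244.8
  A: 779.1 − 1(370.2) = 408.9
  B: 0 + 2(370.2) = 740.5

740 mol/s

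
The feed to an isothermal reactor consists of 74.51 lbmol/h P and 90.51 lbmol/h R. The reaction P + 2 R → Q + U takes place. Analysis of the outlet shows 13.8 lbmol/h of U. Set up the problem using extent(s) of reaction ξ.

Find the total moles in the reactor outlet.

For U: n = n₀ + 1ξ → 13.8 = 0 + 1ξ, giving ξ = 13.8 lbmol/h.
Outlet amounts (n = n₀ + ν ξ):
  P: 74.51 − 1(13.8) = 60.71
  R: 90.51 − 2(13.8) = 62.91
  Q: 0 + 1(13.8) = 13.8
  U: 0 + 1(13.8) = 13.8
Total out = 60.71 + 62.91 + 13.8 + 13.8 = 151.2 lbmol/h.

151 lbmol/h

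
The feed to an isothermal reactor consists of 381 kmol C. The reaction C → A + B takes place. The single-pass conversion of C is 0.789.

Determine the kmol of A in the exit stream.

301 kmol

C reacted = 0.789 × 381 = 300.6 kmol; ν_C = −1, so ξ = 300.6/1 = 300.6 kmol.
Outlet amounts (n = n₀ + ν ξ):
  C: 381 − 1(300.6) = 80.39
  A: 0 + 1(300.6) = 300.6
  B: 0 + 1(300.6) = 300.6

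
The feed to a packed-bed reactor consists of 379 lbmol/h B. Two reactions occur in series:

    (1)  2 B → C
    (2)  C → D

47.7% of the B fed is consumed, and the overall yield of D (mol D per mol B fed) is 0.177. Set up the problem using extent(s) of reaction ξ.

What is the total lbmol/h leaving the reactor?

289 lbmol/h

Conversion of B: B consumed = 2ξ₁ = 0.477 × 379 → ξ₁ = 90.39 lbmol/h.
Yield of D: 1ξ₂ / 379 = 0.177 → ξ₂ = 67.08 lbmol/h.
Outlet amounts (n = n₀ + Σ ν·ξ):
  B: 379 − 2(90.39) = 198.2
  C: 0 + 1(90.39) − 1(67.08) = 23.31
  D: 0 + 1(67.08) = 67.08
Total out = 198.2 + 23.31 + 67.08 = 288.6 lbmol/h.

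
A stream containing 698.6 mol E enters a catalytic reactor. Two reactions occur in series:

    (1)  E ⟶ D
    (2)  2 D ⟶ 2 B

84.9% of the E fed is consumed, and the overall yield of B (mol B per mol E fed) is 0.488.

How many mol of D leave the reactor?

Conversion of E: E consumed = 1ξ₁ = 0.849 × 698.6 → ξ₁ = 593.1 mol.
Yield of B: 2ξ₂ / 698.6 = 0.488 → ξ₂ = 170.5 mol.
Outlet amounts (n = n₀ + Σ ν·ξ):
  E: 698.6 − 1(593.1) = 105.5
  D: 0 + 1(593.1) − 2(170.5) = 252.2
  B: 0 + 2(170.5) = 340.9

252 mol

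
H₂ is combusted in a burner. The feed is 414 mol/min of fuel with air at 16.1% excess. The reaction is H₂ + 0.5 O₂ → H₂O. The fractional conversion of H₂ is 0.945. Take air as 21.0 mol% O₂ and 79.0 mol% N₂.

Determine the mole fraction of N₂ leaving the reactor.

Stoichiometric O₂ = 0.5 × 414 = 207 mol/min; O₂ fed = 207 × 1.161 = 240.3 mol/min.
N₂ fed = 240.3 × 79/21 = 904.1 mol/min.
Fuel reacted = 0.945 × 414 → ξ = 391.2 mol/min.
Outlet (n = n₀ + ν ξ):
  H₂: 414 − 1(391.2) = 22.77
  O₂: 240.3 − 0.5(391.2) = 44.71
  N₂: 904.1 (inert)
  H₂O: 0 + 1(391.2) = 391.2
Total out = 1363 mol/min; y_N₂ = 904.1 / 1363 = 0.6634.

0.663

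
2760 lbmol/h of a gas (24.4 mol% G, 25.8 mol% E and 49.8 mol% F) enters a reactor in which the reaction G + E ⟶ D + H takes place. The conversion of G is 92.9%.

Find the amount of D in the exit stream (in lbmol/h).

G reacted = 0.929 × 673.4 = 625.6 lbmol/h; ν_G = −1, so ξ = 625.6/1 = 625.6 lbmol/h.
Outlet amounts (n = n₀ + ν ξ):
  G: 673.4 − 1(625.6) = 47.81
  E: 712.1 − 1(625.6) = 86.45
  D: 0 + 1(625.6) = 625.6
  H: 0 + 1(625.6) = 625.6
  F: 1374 (inert)

626 lbmol/h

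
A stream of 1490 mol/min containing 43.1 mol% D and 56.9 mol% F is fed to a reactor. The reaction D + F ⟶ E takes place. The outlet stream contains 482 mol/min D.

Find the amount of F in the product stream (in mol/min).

For D: n = n₀ − 1ξ → 482 = 642.2 − 1ξ, giving ξ = 160.2 mol/min.
Outlet amounts (n = n₀ + ν ξ):
  D: 642.2 − 1(160.2) = 482
  F: 847.8 − 1(160.2) = 687.6
  E: 0 + 1(160.2) = 160.2

688 mol/min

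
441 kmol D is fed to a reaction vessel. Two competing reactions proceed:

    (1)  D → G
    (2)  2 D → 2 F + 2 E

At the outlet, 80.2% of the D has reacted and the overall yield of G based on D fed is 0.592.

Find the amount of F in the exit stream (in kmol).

92.6 kmol

Yield of G: 1ξ₁ / 441 = 0.592 → ξ₁ = 261.1 kmol.
Conversion of D: 1ξ₁ + 2ξ₂ = 0.802 × 441 = 353.7 → ξ₂ = 46.31 kmol.
Outlet amounts (n = n₀ + Σ ν·ξ):
  D: 441 − 1(261.1) − 2(46.31) = 87.32
  G: 0 + 1(261.1) = 261.1
  F: 0 + 2(46.31) = 92.61
  E: 0 + 2(46.31) = 92.61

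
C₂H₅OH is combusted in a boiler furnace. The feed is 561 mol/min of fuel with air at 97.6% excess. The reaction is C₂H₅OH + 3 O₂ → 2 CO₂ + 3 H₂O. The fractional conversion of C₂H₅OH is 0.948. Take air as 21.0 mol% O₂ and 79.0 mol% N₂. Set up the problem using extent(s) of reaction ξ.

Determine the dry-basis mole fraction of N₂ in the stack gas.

0.816

Stoichiometric O₂ = 3 × 561 = 1683 mol/min; O₂ fed = 1683 × 1.976 = 3326 mol/min.
N₂ fed = 3326 × 79/21 = 12510 mol/min.
Fuel reacted = 0.948 × 561 → ξ = 531.8 mol/min.
Outlet (n = n₀ + ν ξ):
  C₂H₅OH: 561 − 1(531.8) = 29.17
  O₂: 3326 − 3(531.8) = 1730
  N₂: 12510 (inert)
  CO₂: 0 + 2(531.8) = 1064
  H₂O: 0 + 3(531.8) = 1595
Dry total = 15330 mol/min; y_N₂ (dry) = 12510 / 15330 = 0.8159.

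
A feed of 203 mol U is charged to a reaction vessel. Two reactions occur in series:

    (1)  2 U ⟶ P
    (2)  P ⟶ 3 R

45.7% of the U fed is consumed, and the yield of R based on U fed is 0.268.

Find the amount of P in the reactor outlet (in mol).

28.3 mol

Conversion of U: U consumed = 2ξ₁ = 0.457 × 203 → ξ₁ = 46.39 mol.
Yield of R: 3ξ₂ / 203 = 0.268 → ξ₂ = 18.13 mol.
Outlet amounts (n = n₀ + Σ ν·ξ):
  U: 203 − 2(46.39) = 110.2
  P: 0 + 1(46.39) − 1(18.13) = 28.25
  R: 0 + 3(18.13) = 54.4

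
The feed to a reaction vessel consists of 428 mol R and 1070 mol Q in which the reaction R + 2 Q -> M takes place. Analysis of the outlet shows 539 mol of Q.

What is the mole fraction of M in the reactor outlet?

0.275

For Q: n = n₀ − 2ξ → 539 = 1070 − 2ξ, giving ξ = 265.5 mol.
Outlet amounts (n = n₀ + ν ξ):
  R: 428 − 1(265.5) = 162.5
  Q: 1070 − 2(265.5) = 539
  M: 0 + 1(265.5) = 265.5
Total out = 967 mol; y_M = 265.5 / 967 = 0.2746.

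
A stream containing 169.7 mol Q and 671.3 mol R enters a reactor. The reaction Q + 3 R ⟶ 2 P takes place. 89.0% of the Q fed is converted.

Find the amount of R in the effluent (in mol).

218 mol

Q reacted = 0.89 × 169.7 = 151 mol; ν_Q = −1, so ξ = 151/1 = 151 mol.
Outlet amounts (n = n₀ + ν ξ):
  Q: 169.7 − 1(151) = 18.67
  R: 671.3 − 3(151) = 218.2
  P: 0 + 2(151) = 302.1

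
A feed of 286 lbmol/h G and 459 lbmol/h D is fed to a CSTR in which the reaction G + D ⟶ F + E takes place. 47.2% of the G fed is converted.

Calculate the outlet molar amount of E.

G reacted = 0.472 × 286 = 135 lbmol/h; ν_G = −1, so ξ = 135/1 = 135 lbmol/h.
Outlet amounts (n = n₀ + ν ξ):
  G: 286 − 1(135) = 151
  D: 459 − 1(135) = 324
  F: 0 + 1(135) = 135
  E: 0 + 1(135) = 135

135 lbmol/h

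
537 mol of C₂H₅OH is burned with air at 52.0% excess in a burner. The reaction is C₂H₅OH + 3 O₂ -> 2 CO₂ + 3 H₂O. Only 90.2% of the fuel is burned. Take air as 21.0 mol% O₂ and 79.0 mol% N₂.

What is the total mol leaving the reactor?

12700 mol

Stoichiometric O₂ = 3 × 537 = 1611 mol; O₂ fed = 1611 × 1.520 = 2449 mol.
N₂ fed = 2449 × 79/21 = 9212 mol.
Fuel reacted = 0.902 × 537 → ξ = 484.4 mol.
Outlet (n = n₀ + ν ξ):
  C₂H₅OH: 537 − 1(484.4) = 52.63
  O₂: 2449 − 3(484.4) = 995.6
  N₂: 9212 (inert)
  CO₂: 0 + 2(484.4) = 968.7
  H₂O: 0 + 3(484.4) = 1453
Total out = 52.63 + 995.6 + 9212 + 968.7 + 1453 = 12680 mol.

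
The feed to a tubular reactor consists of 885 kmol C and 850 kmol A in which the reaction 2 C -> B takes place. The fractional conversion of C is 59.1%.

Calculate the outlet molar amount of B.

262 kmol

C reacted = 0.591 × 885 = 523 kmol; ν_C = −2, so ξ = 523/2 = 261.5 kmol.
Outlet amounts (n = n₀ + ν ξ):
  C: 885 − 2(261.5) = 362
  B: 0 + 1(261.5) = 261.5
  A: 850 (inert)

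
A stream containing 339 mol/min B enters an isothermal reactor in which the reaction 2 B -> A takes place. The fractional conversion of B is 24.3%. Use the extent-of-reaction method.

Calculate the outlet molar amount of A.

B reacted = 0.243 × 339 = 82.38 mol/min; ν_B = −2, so ξ = 82.38/2 = 41.19 mol/min.
Outlet amounts (n = n₀ + ν ξ):
  B: 339 − 2(41.19) = 256.6
  A: 0 + 1(41.19) = 41.19

41.2 mol/min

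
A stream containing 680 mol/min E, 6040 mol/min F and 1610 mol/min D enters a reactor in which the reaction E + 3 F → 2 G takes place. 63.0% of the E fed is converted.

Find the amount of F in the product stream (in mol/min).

E reacted = 0.63 × 680 = 428.4 mol/min; ν_E = −1, so ξ = 428.4/1 = 428.4 mol/min.
Outlet amounts (n = n₀ + ν ξ):
  E: 680 − 1(428.4) = 251.6
  F: 6040 − 3(428.4) = 4755
  G: 0 + 2(428.4) = 856.8
  D: 1610 (inert)

4750 mol/min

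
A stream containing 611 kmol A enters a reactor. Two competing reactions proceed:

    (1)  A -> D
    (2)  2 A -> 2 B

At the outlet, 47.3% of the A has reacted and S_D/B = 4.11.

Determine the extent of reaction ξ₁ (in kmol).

ξ₁ = 232 kmol

Conversion of A: A consumed = 0.473 × 611 = 289 kmol = 1ξ₁ + 2ξ₂.
Selectivity: 1ξ₁ / (2ξ₂) = 4.11 → ξ₁ = 8.22 ξ₂.
Substitute: (1·8.22 + 2) ξ₂ = 289 → ξ₂ = 28.28 kmol, ξ₁ = 232.4 kmol.
Outlet amounts (n = n₀ + Σ ν·ξ):
  A: 611 − 1(232.4) − 2(28.28) = 322
  D: 0 + 1(232.4) = 232.4
  B: 0 + 2(28.28) = 56.56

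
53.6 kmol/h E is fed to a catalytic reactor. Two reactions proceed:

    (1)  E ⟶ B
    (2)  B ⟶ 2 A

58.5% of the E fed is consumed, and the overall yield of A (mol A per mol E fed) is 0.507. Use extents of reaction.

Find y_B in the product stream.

0.264

Conversion of E: E consumed = 1ξ₁ = 0.585 × 53.6 → ξ₁ = 31.36 kmol/h.
Yield of A: 2ξ₂ / 53.6 = 0.507 → ξ₂ = 13.59 kmol/h.
Outlet amounts (n = n₀ + Σ ν·ξ):
  E: 53.6 − 1(31.36) = 22.24
  B: 0 + 1(31.36) − 1(13.59) = 17.77
  A: 0 + 2(13.59) = 27.18
Total out = 67.19 kmol/h; y_B = 17.77 / 67.19 = 0.2645.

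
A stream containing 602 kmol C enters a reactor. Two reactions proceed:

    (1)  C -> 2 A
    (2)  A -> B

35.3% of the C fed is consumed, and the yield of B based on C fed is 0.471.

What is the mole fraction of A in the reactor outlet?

Conversion of C: C consumed = 1ξ₁ = 0.353 × 602 → ξ₁ = 212.5 kmol.
Yield of B: 1ξ₂ / 602 = 0.471 → ξ₂ = 283.5 kmol.
Outlet amounts (n = n₀ + Σ ν·ξ):
  C: 602 − 1(212.5) = 389.5
  A: 0 + 2(212.5) − 1(283.5) = 141.5
  B: 0 + 1(283.5) = 283.5
Total out = 814.5 kmol; y_A = 141.5 / 814.5 = 0.1737.

0.174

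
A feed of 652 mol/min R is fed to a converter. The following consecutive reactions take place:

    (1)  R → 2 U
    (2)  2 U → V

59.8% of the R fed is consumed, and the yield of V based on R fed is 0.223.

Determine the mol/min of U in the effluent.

489 mol/min

Conversion of R: R consumed = 1ξ₁ = 0.598 × 652 → ξ₁ = 389.9 mol/min.
Yield of V: 1ξ₂ / 652 = 0.223 → ξ₂ = 145.4 mol/min.
Outlet amounts (n = n₀ + Σ ν·ξ):
  R: 652 − 1(389.9) = 262.1
  U: 0 + 2(389.9) − 2(145.4) = 489
  V: 0 + 1(145.4) = 145.4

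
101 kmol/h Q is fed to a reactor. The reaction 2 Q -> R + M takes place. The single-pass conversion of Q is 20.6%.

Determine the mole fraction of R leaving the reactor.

0.103

Q reacted = 0.206 × 101 = 20.81 kmol/h; ν_Q = −2, so ξ = 20.81/2 = 10.4 kmol/h.
Outlet amounts (n = n₀ + ν ξ):
  Q: 101 − 2(10.4) = 80.19
  R: 0 + 1(10.4) = 10.4
  M: 0 + 1(10.4) = 10.4
Total out = 101 kmol/h; y_R = 10.4 / 101 = 0.103.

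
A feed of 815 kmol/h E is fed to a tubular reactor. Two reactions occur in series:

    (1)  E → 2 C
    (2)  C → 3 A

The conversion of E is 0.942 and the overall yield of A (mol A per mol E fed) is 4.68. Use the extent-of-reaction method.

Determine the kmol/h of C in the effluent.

264 kmol/h

Conversion of E: E consumed = 1ξ₁ = 0.942 × 815 → ξ₁ = 767.7 kmol/h.
Yield of A: 3ξ₂ / 815 = 4.68 → ξ₂ = 1271 kmol/h.
Outlet amounts (n = n₀ + Σ ν·ξ):
  E: 815 − 1(767.7) = 47.27
  C: 0 + 2(767.7) − 1(1271) = 264.1
  A: 0 + 3(1271) = 3814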